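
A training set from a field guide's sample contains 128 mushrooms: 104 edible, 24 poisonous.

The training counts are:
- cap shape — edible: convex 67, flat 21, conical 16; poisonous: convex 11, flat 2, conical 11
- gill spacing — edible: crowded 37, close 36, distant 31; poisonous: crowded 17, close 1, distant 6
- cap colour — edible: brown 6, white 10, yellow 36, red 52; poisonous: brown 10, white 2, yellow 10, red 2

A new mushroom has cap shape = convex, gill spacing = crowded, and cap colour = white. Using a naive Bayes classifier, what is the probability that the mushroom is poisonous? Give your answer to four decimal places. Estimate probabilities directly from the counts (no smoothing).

0.2208

edible: (104/128) × (67/104) × (37/104) × (10/104) ≈ 0.0179061
poisonous: (24/128) × (11/24) × (17/24) × (2/24) ≈ 0.0050727
P(poisonous | x) = 0.0050727 / 0.0229788 ≈ 0.2208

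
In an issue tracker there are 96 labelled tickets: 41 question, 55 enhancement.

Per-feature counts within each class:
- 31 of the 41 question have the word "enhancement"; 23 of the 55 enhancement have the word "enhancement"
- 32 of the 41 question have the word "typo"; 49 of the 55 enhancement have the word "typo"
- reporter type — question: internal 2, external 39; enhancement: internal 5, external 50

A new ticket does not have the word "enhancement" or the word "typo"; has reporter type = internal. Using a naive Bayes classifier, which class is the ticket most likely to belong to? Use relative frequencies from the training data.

question: (41/96) × (10/41) × (9/41) × (2/41) ≈ 0.00111541
enhancement: (55/96) × (32/55) × (6/55) × (5/55) ≈ 0.00330579
Highest score → enhancement.

enhancement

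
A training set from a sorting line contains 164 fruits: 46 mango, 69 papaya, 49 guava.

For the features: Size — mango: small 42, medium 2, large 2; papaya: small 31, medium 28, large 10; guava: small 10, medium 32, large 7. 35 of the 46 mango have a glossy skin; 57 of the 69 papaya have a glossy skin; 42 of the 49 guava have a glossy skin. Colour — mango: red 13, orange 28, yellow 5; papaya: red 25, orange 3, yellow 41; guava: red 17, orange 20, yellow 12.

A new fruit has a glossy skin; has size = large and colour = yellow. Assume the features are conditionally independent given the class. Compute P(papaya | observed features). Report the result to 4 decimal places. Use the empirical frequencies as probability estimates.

0.7502

mango: (46/164) × (2/46) × (35/46) × (5/46) ≈ 0.00100858
papaya: (69/164) × (10/69) × (57/69) × (41/69) ≈ 0.0299307
guava: (49/164) × (7/49) × (42/49) × (12/49) ≈ 0.00895968
P(papaya | x) = 0.0299307 / 0.03989896 ≈ 0.7502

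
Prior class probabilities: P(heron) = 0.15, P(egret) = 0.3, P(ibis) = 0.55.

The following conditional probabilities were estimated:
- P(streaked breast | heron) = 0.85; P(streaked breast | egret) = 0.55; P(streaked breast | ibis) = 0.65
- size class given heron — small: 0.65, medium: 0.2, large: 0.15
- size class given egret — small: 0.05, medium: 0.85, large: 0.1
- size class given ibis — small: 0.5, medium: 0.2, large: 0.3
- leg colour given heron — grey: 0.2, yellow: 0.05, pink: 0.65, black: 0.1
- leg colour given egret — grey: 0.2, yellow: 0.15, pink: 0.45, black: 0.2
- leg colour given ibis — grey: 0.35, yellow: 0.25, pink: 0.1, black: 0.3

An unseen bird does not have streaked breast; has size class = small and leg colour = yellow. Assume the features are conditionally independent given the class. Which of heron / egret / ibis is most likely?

ibis

heron: 0.15 × (1−0.85) × 0.65 × 0.05 = 0.00073125
egret: 0.3 × (1−0.55) × 0.05 × 0.15 = 0.0010125
ibis: 0.55 × (1−0.65) × 0.5 × 0.25 = 0.0240625
Highest score → ibis.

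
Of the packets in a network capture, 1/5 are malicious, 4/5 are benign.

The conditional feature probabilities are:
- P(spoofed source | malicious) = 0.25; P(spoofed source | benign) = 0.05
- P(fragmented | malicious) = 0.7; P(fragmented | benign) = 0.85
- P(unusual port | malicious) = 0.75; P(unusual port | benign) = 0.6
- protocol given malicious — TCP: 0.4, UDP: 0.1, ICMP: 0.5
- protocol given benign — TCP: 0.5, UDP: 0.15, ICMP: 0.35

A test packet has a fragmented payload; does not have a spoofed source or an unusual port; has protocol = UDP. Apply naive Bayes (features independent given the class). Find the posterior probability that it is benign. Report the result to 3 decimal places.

malicious: 0.2 × (1−0.25) × 0.7 × (1−0.75) × 0.1 = 0.002625
benign: 0.8 × (1−0.05) × 0.85 × (1−0.6) × 0.15 = 0.03876
P(benign | x) = 0.03876 / 0.041385 ≈ 0.937

0.937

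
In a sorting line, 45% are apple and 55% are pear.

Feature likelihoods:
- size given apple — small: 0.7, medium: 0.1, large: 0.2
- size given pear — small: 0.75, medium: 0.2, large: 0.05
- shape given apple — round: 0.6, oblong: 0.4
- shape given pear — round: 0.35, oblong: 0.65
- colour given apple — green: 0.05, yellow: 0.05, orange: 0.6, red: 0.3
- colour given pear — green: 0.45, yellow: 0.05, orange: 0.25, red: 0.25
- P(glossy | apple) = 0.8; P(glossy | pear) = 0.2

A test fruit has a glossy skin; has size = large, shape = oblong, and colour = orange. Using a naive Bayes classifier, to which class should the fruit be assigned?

apple

apple: 0.45 × 0.2 × 0.4 × 0.6 × 0.8 = 0.01728
pear: 0.55 × 0.05 × 0.65 × 0.25 × 0.2 = 0.00089375
Highest score → apple.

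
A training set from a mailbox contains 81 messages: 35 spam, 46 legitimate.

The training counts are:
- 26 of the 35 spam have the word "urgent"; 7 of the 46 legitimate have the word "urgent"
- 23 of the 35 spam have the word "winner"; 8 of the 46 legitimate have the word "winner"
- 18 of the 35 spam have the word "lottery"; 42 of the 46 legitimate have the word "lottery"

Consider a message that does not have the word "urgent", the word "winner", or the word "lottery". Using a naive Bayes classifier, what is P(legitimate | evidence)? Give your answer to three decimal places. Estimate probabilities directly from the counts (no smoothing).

spam: (35/81) × (9/35) × (12/35) × (17/35) ≈ 0.0185034
legitimate: (46/81) × (39/46) × (38/46) × (4/46) ≈ 0.0345866
P(legitimate | x) = 0.0345866 / 0.05309 ≈ 0.651

0.651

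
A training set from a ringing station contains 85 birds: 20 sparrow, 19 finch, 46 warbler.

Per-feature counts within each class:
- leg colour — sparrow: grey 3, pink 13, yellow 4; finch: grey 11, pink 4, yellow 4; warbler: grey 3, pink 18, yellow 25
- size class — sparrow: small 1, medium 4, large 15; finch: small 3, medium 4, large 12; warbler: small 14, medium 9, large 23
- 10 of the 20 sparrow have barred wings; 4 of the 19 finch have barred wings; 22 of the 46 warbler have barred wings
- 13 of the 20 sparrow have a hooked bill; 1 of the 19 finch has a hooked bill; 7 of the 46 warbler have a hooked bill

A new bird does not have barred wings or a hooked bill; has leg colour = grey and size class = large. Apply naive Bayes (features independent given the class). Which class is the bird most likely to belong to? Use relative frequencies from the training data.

sparrow: (20/85) × (3/20) × (15/20) × (10/20) × (7/20) ≈ 0.00463235
finch: (19/85) × (11/19) × (12/19) × (15/19) × (18/19) ≈ 0.0611305
warbler: (46/85) × (3/46) × (23/46) × (24/46) × (39/46) ≈ 0.00780607
Highest score → finch.

finch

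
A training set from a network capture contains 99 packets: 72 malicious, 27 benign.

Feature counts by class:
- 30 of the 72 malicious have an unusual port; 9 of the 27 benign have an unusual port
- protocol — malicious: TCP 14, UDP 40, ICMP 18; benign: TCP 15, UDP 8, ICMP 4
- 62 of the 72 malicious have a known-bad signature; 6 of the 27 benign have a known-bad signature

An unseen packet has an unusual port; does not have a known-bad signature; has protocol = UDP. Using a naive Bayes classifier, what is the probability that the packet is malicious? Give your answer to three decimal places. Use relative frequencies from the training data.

0.527

malicious: (72/99) × (30/72) × (40/72) × (10/72) ≈ 0.023382
benign: (27/99) × (9/27) × (8/27) × (21/27) ≈ 0.0209502
P(malicious | x) = 0.023382 / 0.0443322 ≈ 0.527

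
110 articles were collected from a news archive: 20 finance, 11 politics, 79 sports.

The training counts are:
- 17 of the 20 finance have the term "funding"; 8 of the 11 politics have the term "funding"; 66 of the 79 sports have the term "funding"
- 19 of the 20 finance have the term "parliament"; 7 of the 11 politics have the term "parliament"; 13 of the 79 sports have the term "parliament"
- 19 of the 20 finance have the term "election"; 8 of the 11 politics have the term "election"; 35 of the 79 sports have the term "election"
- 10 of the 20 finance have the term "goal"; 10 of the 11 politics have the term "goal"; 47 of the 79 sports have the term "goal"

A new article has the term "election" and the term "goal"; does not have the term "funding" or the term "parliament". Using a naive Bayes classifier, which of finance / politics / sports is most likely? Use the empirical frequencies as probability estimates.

finance: (20/110) × (3/20) × (1/20) × (19/20) × (10/20) ≈ 0.000647727
politics: (11/110) × (3/11) × (4/11) × (8/11) × (10/11) ≈ 0.00655693
sports: (79/110) × (13/79) × (66/79) × (35/79) × (47/79) ≈ 0.0260243
Highest score → sports.

sports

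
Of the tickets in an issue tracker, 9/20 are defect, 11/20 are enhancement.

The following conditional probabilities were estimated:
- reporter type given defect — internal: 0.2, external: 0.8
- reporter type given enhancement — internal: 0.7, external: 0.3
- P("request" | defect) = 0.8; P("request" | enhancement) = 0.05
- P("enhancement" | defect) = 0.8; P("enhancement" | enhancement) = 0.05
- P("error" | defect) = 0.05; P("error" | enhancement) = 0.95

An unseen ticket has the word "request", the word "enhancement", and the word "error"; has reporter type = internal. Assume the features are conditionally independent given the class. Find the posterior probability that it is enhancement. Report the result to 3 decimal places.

0.241

defect: 0.45 × 0.2 × 0.8 × 0.8 × 0.05 = 0.00288
enhancement: 0.55 × 0.7 × 0.05 × 0.05 × 0.95 = 0.000914375
P(enhancement | x) = 0.000914375 / 0.003794375 ≈ 0.241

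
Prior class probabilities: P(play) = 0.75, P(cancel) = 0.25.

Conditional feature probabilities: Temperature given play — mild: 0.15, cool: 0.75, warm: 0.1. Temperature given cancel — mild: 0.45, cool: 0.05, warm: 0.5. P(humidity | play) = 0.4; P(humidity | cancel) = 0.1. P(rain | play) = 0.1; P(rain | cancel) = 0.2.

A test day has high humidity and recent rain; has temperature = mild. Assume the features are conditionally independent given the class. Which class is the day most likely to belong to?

play: 0.75 × 0.15 × 0.4 × 0.1 = 0.0045
cancel: 0.25 × 0.45 × 0.1 × 0.2 = 0.00225
Highest score → play.

play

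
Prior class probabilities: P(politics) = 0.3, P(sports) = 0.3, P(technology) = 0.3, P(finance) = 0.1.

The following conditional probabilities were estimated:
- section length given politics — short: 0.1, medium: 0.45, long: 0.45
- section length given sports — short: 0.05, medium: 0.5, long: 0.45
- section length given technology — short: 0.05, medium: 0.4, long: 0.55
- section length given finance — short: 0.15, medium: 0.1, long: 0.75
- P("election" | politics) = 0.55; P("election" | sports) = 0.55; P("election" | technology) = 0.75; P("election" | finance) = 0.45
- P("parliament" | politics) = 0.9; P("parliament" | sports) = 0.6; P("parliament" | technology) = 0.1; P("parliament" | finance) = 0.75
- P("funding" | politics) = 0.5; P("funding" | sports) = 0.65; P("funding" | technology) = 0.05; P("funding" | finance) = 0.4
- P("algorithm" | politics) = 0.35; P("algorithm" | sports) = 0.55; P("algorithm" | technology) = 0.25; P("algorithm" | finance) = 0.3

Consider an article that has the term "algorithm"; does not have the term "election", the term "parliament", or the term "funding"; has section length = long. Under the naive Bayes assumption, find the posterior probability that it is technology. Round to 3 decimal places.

0.537

politics: 0.3 × 0.45 × (1−0.55) × (1−0.9) × (1−0.5) × 0.35 = 0.001063125
sports: 0.3 × 0.45 × (1−0.55) × (1−0.6) × (1−0.65) × 0.55 = 0.00467775
technology: 0.3 × 0.55 × (1−0.75) × (1−0.1) × (1−0.05) × 0.25 = 0.0088171875
finance: 0.1 × 0.75 × (1−0.45) × (1−0.75) × (1−0.4) × 0.3 = 0.00185625
P(technology | x) = 0.0088171875 / 0.0164143125 ≈ 0.537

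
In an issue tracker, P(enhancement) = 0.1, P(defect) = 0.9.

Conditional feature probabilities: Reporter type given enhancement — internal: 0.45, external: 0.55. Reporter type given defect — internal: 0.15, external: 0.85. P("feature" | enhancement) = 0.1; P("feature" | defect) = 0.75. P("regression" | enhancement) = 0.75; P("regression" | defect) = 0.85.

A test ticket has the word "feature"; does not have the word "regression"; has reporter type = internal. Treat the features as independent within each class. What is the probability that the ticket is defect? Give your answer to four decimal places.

enhancement: 0.1 × 0.45 × 0.1 × (1−0.75) = 0.001125
defect: 0.9 × 0.15 × 0.75 × (1−0.85) = 0.0151875
P(defect | x) = 0.0151875 / 0.0163125 ≈ 0.9310

0.9310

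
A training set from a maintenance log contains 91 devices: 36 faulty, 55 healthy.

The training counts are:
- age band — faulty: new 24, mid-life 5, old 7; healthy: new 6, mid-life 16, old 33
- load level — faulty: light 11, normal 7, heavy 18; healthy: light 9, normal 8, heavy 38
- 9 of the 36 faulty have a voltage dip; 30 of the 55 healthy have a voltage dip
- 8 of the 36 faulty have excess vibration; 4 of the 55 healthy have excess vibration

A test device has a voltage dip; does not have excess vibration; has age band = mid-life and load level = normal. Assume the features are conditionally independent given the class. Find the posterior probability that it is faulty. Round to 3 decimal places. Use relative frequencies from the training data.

0.138

faulty: (36/91) × (5/36) × (7/36) × (9/36) × (28/36) ≈ 0.0020774
healthy: (55/91) × (16/55) × (8/55) × (30/55) × (51/55) ≈ 0.0129352
P(faulty | x) = 0.0020774 / 0.0150126 ≈ 0.138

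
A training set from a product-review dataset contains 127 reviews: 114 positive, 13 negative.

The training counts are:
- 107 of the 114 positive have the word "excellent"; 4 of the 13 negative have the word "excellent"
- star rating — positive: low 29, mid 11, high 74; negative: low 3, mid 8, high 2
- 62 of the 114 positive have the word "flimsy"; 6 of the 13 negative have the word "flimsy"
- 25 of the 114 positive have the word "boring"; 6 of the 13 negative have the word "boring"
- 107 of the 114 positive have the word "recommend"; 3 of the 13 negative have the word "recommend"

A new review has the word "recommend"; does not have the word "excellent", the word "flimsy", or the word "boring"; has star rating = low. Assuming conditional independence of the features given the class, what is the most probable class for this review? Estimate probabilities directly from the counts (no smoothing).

positive: (114/127) × (7/114) × (29/114) × (52/114) × (89/114) × (107/114) ≈ 0.00468652
negative: (13/127) × (9/13) × (3/13) × (7/13) × (7/13) × (3/13) ≈ 0.00109422
Highest score → positive.

positive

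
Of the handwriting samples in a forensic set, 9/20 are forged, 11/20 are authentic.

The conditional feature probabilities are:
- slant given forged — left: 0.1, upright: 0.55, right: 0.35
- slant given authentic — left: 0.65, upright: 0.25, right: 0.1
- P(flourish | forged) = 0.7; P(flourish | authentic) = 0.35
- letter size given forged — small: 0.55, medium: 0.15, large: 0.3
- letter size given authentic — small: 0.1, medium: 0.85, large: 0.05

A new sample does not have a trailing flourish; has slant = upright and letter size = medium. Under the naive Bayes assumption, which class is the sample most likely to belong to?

forged: 0.45 × 0.55 × (1−0.7) × 0.15 = 0.0111375
authentic: 0.55 × 0.25 × (1−0.35) × 0.85 = 0.07596875
Highest score → authentic.

authentic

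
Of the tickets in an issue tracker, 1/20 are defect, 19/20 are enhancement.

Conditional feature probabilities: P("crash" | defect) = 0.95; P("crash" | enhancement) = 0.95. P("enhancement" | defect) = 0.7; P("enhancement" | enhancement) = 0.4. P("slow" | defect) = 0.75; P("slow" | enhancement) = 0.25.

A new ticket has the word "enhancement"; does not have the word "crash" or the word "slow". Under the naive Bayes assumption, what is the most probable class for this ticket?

enhancement

defect: 0.05 × (1−0.95) × 0.7 × (1−0.75) = 0.0004375
enhancement: 0.95 × (1−0.95) × 0.4 × (1−0.25) = 0.01425
Highest score → enhancement.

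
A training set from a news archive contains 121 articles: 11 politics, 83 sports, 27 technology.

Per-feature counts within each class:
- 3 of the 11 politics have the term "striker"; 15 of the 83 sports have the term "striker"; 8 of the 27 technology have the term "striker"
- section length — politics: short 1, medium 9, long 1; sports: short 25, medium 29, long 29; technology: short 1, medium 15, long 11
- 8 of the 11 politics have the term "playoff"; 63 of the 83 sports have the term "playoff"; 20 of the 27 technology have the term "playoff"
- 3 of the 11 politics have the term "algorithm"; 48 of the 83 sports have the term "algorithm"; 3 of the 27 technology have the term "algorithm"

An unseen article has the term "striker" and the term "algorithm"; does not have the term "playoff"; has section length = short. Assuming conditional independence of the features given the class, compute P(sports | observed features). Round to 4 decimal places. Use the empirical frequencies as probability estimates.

0.9562

politics: (11/121) × (3/11) × (1/11) × (3/11) × (3/11) ≈ 0.000167649
sports: (83/121) × (15/83) × (25/83) × (20/83) × (48/83) ≈ 0.00520335
technology: (27/121) × (8/27) × (1/27) × (7/27) × (3/27) ≈ 0.0000705395
P(sports | x) = 0.00520335 / 0.0054415385 ≈ 0.9562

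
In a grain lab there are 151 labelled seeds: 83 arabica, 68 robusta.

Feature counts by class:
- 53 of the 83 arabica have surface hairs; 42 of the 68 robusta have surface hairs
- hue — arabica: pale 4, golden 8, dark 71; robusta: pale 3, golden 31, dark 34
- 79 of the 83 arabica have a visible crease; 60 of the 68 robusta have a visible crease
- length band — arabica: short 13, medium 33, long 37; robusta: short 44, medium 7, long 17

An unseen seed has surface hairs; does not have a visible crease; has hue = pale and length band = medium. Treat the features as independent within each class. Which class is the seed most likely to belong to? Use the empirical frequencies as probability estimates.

arabica: (83/151) × (53/83) × (4/83) × (4/83) × (33/83) ≈ 0.000324115
robusta: (68/151) × (42/68) × (3/68) × (8/68) × (7/68) ≈ 0.000148612
Highest score → arabica.

arabica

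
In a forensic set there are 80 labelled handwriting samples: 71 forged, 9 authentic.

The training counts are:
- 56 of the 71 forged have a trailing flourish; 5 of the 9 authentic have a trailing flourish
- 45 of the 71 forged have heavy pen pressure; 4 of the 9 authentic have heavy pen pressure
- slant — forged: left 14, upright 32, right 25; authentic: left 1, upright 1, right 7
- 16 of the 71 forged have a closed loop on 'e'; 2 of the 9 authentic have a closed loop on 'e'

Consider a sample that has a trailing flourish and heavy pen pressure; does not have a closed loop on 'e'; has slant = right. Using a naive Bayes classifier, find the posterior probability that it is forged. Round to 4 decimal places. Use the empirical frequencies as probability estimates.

0.8781

forged: (71/80) × (56/71) × (45/71) × (25/71) × (55/71) ≈ 0.121015
authentic: (9/80) × (5/9) × (4/9) × (7/9) × (7/9) ≈ 0.0168038
P(forged | x) = 0.121015 / 0.1378188 ≈ 0.8781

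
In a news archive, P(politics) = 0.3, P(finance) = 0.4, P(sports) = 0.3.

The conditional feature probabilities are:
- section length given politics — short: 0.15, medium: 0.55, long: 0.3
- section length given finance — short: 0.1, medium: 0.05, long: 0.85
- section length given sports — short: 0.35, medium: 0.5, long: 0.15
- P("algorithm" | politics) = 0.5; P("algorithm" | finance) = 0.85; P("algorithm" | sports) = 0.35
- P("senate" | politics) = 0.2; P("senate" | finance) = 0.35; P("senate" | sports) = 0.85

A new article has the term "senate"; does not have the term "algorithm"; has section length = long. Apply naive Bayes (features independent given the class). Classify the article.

politics: 0.3 × 0.3 × (1−0.5) × 0.2 = 0.009
finance: 0.4 × 0.85 × (1−0.85) × 0.35 = 0.01785
sports: 0.3 × 0.15 × (1−0.35) × 0.85 = 0.0248625
Highest score → sports.

sports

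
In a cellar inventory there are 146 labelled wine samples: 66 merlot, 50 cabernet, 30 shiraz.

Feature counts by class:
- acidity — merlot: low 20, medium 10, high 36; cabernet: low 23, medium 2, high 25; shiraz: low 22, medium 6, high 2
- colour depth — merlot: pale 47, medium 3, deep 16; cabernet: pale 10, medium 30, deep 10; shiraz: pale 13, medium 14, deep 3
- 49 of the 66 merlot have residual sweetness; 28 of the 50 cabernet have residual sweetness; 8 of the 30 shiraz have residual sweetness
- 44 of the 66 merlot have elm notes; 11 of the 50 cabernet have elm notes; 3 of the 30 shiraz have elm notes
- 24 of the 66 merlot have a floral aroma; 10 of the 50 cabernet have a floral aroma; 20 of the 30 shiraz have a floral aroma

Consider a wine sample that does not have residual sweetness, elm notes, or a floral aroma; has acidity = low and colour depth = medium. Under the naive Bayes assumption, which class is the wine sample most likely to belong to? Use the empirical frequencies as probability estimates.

merlot: (66/146) × (20/66) × (3/66) × (17/66) × (22/66) × (42/66) ≈ 0.000340207
cabernet: (50/146) × (23/50) × (30/50) × (22/50) × (39/50) × (40/50) ≈ 0.0259516
shiraz: (30/146) × (22/30) × (14/30) × (22/30) × (27/30) × (10/30) ≈ 0.0154703
Highest score → cabernet.

cabernet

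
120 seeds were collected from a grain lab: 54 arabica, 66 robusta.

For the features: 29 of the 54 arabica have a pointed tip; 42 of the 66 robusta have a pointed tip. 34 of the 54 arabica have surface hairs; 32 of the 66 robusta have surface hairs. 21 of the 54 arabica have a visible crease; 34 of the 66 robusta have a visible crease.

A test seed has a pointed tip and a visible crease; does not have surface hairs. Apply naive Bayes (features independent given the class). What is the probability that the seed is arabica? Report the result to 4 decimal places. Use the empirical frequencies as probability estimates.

0.2726

arabica: (54/120) × (29/54) × (20/54) × (21/54) ≈ 0.034808
robusta: (66/120) × (42/66) × (34/66) × (34/66) ≈ 0.0928834
P(arabica | x) = 0.034808 / 0.1276914 ≈ 0.2726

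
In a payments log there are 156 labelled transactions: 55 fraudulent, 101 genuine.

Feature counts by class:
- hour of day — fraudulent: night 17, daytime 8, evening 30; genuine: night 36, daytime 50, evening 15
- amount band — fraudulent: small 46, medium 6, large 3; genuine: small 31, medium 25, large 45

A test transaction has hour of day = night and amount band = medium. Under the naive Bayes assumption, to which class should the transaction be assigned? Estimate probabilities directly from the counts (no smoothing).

fraudulent: (55/156) × (17/55) × (6/55) ≈ 0.0118881
genuine: (101/156) × (36/101) × (25/101) ≈ 0.0571211
Highest score → genuine.

genuine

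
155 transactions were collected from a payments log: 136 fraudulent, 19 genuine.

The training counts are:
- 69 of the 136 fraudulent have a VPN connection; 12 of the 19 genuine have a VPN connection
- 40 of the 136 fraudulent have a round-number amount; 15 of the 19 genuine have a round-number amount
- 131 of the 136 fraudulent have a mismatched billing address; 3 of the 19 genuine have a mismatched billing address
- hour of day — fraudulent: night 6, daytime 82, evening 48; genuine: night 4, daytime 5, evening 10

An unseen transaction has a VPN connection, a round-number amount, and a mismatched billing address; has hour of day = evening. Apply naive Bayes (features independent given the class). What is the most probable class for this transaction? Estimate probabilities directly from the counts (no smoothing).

fraudulent

fraudulent: (136/155) × (69/136) × (40/136) × (131/136) × (48/136) ≈ 0.0445116
genuine: (19/155) × (12/19) × (15/19) × (3/19) × (10/19) ≈ 0.00507927
Highest score → fraudulent.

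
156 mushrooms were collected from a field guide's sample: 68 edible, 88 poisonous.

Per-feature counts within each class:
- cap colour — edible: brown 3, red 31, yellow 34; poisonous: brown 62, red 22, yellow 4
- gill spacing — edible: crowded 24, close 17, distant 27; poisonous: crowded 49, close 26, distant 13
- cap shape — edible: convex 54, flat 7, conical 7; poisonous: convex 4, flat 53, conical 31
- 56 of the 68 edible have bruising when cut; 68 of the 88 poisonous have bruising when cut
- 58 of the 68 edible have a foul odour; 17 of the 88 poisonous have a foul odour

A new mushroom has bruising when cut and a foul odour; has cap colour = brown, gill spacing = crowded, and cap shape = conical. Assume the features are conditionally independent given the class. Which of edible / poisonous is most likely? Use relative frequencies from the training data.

poisonous

edible: (68/156) × (3/68) × (24/68) × (7/68) × (56/68) × (58/68) ≈ 0.000490779
poisonous: (88/156) × (62/88) × (49/88) × (31/88) × (68/88) × (17/88) ≈ 0.0116373
Highest score → poisonous.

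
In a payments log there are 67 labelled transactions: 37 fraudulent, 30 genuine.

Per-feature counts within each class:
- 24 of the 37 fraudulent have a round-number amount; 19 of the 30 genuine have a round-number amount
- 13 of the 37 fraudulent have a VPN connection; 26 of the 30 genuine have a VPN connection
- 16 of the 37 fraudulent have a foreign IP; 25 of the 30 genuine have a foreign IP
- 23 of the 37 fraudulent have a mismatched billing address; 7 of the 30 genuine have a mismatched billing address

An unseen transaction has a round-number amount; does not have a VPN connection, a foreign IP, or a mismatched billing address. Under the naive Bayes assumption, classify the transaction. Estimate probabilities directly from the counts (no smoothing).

fraudulent

fraudulent: (37/67) × (24/37) × (24/37) × (21/37) × (14/37) ≈ 0.0498988
genuine: (30/67) × (19/30) × (4/30) × (5/30) × (23/30) ≈ 0.0048314
Highest score → fraudulent.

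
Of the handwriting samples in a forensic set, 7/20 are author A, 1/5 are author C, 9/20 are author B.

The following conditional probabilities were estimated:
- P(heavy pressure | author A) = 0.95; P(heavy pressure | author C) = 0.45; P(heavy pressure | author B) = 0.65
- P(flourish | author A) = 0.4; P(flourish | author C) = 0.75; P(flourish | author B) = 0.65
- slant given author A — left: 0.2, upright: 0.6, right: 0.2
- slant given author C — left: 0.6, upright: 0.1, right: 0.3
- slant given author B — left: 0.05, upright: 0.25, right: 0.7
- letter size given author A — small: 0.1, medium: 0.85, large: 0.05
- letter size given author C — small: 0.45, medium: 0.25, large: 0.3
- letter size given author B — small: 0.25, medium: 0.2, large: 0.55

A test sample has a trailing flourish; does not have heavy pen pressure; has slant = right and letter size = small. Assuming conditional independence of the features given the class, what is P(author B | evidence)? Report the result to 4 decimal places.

author A: 0.35 × (1−0.95) × 0.4 × 0.2 × 0.1 = 0.00014
author C: 0.2 × (1−0.45) × 0.75 × 0.3 × 0.45 = 0.0111375
author B: 0.45 × (1−0.65) × 0.65 × 0.7 × 0.25 = 0.017915625
P(author B | x) = 0.017915625 / 0.029193125 ≈ 0.6137

0.6137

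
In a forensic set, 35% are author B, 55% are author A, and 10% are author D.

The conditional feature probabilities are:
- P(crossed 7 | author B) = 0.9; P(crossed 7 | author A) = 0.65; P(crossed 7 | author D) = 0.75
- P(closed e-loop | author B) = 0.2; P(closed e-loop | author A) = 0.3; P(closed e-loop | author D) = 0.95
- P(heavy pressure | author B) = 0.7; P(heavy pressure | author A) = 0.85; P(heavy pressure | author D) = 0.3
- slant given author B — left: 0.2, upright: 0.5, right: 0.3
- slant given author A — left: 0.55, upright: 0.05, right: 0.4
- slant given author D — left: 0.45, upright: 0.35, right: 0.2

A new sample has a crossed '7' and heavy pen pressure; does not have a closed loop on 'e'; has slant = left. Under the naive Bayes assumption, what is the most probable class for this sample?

author A

author B: 0.35 × 0.9 × (1−0.2) × 0.7 × 0.2 = 0.03528
author A: 0.55 × 0.65 × (1−0.3) × 0.85 × 0.55 = 0.116991875
author D: 0.1 × 0.75 × (1−0.95) × 0.3 × 0.45 = 0.00050625
Highest score → author A.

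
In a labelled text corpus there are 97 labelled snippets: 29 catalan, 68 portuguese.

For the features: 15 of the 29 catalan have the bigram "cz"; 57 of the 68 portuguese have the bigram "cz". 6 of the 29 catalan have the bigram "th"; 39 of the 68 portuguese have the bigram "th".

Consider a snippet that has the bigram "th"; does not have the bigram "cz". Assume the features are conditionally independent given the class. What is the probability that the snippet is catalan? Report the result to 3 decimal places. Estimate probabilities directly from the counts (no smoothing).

0.315

catalan: (29/97) × (14/29) × (6/29) ≈ 0.0298614
portuguese: (68/97) × (11/68) × (39/68) ≈ 0.0650394
P(catalan | x) = 0.0298614 / 0.0949008 ≈ 0.315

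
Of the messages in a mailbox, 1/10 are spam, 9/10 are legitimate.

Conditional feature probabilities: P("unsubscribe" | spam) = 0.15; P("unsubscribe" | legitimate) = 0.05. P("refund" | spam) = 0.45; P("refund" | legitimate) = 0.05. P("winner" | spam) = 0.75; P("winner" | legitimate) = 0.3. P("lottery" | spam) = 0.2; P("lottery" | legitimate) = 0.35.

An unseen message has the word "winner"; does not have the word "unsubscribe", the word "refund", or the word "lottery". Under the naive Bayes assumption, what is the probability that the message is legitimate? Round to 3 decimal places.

0.850

spam: 0.1 × (1−0.15) × (1−0.45) × 0.75 × (1−0.2) = 0.02805
legitimate: 0.9 × (1−0.05) × (1−0.05) × 0.3 × (1−0.35) = 0.15838875
P(legitimate | x) = 0.15838875 / 0.18643875 ≈ 0.850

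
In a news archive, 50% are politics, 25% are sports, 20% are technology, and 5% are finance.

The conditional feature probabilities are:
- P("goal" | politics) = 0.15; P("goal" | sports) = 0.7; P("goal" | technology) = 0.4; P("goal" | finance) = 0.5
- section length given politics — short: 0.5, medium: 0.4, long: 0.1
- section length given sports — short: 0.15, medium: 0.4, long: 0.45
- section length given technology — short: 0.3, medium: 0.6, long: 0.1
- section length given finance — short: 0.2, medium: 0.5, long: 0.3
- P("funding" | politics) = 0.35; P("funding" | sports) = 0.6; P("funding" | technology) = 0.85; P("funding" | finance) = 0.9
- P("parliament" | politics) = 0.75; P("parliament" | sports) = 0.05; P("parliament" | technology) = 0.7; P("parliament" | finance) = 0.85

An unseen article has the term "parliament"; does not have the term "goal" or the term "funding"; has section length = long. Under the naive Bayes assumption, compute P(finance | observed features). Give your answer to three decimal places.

politics: 0.5 × (1−0.15) × 0.1 × (1−0.35) × 0.75 = 0.02071875
sports: 0.25 × (1−0.7) × 0.45 × (1−0.6) × 0.05 = 0.000675
technology: 0.2 × (1−0.4) × 0.1 × (1−0.85) × 0.7 = 0.00126
finance: 0.05 × (1−0.5) × 0.3 × (1−0.9) × 0.85 = 0.0006375
P(finance | x) = 0.0006375 / 0.02329125 ≈ 0.027

0.027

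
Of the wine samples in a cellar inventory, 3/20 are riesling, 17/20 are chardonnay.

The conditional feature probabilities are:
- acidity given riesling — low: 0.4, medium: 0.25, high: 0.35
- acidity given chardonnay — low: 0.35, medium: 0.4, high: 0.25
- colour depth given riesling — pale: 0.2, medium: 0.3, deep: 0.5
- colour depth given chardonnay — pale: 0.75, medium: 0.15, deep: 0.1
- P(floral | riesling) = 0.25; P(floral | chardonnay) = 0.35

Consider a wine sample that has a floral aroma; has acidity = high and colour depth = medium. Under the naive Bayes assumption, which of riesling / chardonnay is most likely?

riesling: 0.15 × 0.35 × 0.3 × 0.25 = 0.0039375
chardonnay: 0.85 × 0.25 × 0.15 × 0.35 = 0.01115625
Highest score → chardonnay.

chardonnay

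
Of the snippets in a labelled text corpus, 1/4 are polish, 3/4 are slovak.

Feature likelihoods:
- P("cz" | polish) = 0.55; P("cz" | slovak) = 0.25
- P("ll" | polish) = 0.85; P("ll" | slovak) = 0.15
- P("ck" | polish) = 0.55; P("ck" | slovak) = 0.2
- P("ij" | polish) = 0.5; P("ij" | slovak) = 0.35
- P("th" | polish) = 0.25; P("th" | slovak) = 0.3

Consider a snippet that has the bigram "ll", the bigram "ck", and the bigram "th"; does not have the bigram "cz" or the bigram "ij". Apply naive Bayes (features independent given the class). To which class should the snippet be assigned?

polish

polish: 0.25 × (1−0.55) × 0.85 × 0.55 × (1−0.5) × 0.25 = 0.00657421875
slovak: 0.75 × (1−0.25) × 0.15 × 0.2 × (1−0.35) × 0.3 = 0.003290625
Highest score → polish.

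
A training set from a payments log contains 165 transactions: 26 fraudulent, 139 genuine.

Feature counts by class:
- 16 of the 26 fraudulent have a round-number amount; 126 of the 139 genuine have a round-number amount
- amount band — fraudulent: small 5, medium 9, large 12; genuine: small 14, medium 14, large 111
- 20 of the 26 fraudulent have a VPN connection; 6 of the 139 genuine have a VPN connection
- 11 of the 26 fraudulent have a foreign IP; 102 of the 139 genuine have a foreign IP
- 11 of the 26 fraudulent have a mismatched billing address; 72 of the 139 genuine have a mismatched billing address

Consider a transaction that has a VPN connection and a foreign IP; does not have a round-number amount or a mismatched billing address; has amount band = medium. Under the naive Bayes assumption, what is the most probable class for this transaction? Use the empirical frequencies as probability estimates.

fraudulent

fraudulent: (26/165) × (10/26) × (9/26) × (20/26) × (11/26) × (15/26) ≈ 0.00393894
genuine: (139/165) × (13/139) × (14/139) × (6/139) × (102/139) × (67/139) ≈ 0.000121159
Highest score → fraudulent.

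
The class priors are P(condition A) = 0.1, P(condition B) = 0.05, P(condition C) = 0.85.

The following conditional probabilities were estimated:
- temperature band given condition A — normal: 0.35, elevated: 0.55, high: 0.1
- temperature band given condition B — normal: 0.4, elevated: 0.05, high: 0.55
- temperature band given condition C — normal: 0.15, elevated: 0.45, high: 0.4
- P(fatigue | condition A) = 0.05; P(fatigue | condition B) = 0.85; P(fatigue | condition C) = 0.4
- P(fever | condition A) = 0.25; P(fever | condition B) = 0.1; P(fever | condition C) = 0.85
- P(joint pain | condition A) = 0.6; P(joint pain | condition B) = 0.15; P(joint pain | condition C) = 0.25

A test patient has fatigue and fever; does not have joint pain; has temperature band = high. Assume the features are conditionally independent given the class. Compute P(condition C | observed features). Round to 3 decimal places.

condition A: 0.1 × 0.1 × 0.05 × 0.25 × (1−0.6) = 0.00005
condition B: 0.05 × 0.55 × 0.85 × 0.1 × (1−0.15) = 0.001986875
condition C: 0.85 × 0.4 × 0.4 × 0.85 × (1−0.25) = 0.0867
P(condition C | x) = 0.0867 / 0.088736875 ≈ 0.977

0.977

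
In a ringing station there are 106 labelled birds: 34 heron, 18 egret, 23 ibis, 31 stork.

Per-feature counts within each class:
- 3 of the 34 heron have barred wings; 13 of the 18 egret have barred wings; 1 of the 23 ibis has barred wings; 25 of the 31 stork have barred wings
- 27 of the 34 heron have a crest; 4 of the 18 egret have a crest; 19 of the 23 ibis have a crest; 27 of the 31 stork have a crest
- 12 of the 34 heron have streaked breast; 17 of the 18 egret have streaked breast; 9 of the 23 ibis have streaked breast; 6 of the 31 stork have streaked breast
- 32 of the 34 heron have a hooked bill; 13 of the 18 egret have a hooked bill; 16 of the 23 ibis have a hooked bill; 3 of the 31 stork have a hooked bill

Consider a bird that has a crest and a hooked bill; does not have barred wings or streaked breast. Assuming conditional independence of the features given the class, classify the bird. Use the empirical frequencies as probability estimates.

heron

heron: (34/106) × (31/34) × (27/34) × (22/34) × (32/34) ≈ 0.141435
egret: (18/106) × (5/18) × (4/18) × (1/18) × (13/18) ≈ 0.000420581
ibis: (23/106) × (22/23) × (19/23) × (14/23) × (16/23) ≈ 0.0725997
stork: (31/106) × (6/31) × (27/31) × (25/31) × (3/31) ≈ 0.00384756
Highest score → heron.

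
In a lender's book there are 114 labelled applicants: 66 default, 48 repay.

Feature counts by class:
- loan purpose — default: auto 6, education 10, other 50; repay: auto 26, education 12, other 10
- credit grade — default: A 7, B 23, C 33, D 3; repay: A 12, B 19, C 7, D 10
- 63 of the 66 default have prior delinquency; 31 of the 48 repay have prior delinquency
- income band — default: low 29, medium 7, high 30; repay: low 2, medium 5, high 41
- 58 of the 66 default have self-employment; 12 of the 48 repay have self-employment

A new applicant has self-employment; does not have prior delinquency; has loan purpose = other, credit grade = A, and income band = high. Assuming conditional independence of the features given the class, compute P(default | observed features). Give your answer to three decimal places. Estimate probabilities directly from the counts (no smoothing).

default: (66/114) × (50/66) × (7/66) × (3/66) × (30/66) × (58/66) ≈ 0.000844613
repay: (48/114) × (10/48) × (12/48) × (17/48) × (41/48) × (12/48) ≈ 0.00165854
P(default | x) = 0.000844613 / 0.002503153 ≈ 0.337

0.337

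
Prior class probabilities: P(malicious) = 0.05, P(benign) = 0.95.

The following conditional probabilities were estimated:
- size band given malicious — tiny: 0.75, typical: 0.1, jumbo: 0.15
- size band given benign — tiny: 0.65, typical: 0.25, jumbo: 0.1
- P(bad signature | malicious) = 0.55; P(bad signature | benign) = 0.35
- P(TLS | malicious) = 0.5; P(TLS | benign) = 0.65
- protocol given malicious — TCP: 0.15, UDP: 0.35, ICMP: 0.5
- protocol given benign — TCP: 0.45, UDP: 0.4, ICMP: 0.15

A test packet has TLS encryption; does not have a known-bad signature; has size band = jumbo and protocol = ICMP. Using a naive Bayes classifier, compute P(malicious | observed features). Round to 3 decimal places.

malicious: 0.05 × 0.15 × (1−0.55) × 0.5 × 0.5 = 0.00084375
benign: 0.95 × 0.1 × (1−0.35) × 0.65 × 0.15 = 0.006020625
P(malicious | x) = 0.00084375 / 0.006864375 ≈ 0.123

0.123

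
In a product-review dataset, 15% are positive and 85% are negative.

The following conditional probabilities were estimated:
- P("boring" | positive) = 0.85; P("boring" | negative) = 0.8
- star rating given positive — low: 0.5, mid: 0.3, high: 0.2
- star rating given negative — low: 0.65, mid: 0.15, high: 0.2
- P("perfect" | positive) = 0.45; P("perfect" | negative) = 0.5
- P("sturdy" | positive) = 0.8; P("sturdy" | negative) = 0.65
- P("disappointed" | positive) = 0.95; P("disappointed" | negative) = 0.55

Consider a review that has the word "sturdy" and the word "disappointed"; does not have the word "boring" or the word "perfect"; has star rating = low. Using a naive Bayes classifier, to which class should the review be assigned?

positive: 0.15 × (1−0.85) × 0.5 × (1−0.45) × 0.8 × 0.95 = 0.0047025
negative: 0.85 × (1−0.8) × 0.65 × (1−0.5) × 0.65 × 0.55 = 0.019751875
Highest score → negative.

negative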